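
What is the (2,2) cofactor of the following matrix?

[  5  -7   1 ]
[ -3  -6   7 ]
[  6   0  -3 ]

Delete row 2 and column 2; the remaining 2×2 submatrix is [5 1; 6 -3].
Its determinant is 5·(-3) − 1·6 = -21.
The cofactor carries sign (−1)^(2+2) = +1, so C_{2,2} = +(-21) = -21.

-21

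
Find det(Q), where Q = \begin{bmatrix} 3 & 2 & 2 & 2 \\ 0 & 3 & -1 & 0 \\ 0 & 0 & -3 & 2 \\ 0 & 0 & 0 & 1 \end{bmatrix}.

Q is upper triangular, so det(Q) is the product of the diagonal entries:
det = (3) · (3) · (-3) · (1) = -27

-27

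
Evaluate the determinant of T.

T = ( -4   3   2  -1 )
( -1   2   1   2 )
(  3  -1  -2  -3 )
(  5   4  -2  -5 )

Expand along row 1:
  + (-4) · M_11   where M_11 = det([2 1 2; -1 -2 -3; 4 -2 -5]) = 11
  − (3) · M_12   where M_12 = det([-1 1 2; 3 -2 -3; 5 -2 -5]) = 4
  + (2) · M_13   where M_13 = det([-1 2 2; 3 -1 -3; 5 4 -5]) = 17
  − (-1) · M_14   where M_14 = det([-1 2 1; 3 -1 -2; 5 4 -2]) = -1
det = (+1)·(-4)·(11) + (-1)·(3)·(4) + (+1)·(2)·(17) + (-1)·(-1)·(-1) = -23

det(T) = -23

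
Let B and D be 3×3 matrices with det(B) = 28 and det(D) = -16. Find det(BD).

-448

det(BD) = det(B)·det(D) = (28)·(-16) = -448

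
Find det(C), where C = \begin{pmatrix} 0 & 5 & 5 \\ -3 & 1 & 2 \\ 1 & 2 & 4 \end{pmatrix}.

Expand along row 1:
  − 5 · |-3 2; 1 4| = −5·(-12 − 2) = 70
  + 5 · |-3 1; 1 2| = 5·(-6 − 1) = -35
Sum: (70) + (-35) = 35

det(C) = 35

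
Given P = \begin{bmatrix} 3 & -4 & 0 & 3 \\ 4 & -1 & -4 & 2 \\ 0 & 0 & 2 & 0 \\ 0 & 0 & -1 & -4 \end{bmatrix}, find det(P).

P is block upper-triangular with a 2×2 block and a 2×2 block on the diagonal, so its determinant equals the product of the determinants of the diagonal blocks.
det of the 2×2 block = 13
det of the 2×2 block = -8
det = (13)·(-8) = -104

det(P) = -104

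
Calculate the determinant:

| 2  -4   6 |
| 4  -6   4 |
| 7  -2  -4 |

Expand along row 1:
  + 2 · |-6 4; -2 -4| = 2·(24 − (-8)) = 64
  − (-4) · |4 4; 7 -4| = −(-4)·(-16 − 28) = -176
  + 6 · |4 -6; 7 -2| = 6·(-8 − (-42)) = 204
Sum: (64) + (-176) + (204) = 92

The determinant is 92.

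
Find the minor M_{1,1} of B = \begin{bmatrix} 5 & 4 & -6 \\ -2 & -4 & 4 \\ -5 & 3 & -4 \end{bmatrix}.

Delete row 1 and column 1; the remaining 2×2 submatrix is [-4 4; 3 -4].
Its determinant is (-4)·(-4) − 4·3 = 4.

4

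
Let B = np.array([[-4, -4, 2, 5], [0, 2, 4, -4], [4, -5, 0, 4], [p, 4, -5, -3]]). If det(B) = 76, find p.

Expanding along the row containing p, det(B) is linear in p: det(B) = (-60)·p + (136).
Set (-60)·p + (136) = 76  ⇒  (-60)·p = -60  ⇒  p = 1.

1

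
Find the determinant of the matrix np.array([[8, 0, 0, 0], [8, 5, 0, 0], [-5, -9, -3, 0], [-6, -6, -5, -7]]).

840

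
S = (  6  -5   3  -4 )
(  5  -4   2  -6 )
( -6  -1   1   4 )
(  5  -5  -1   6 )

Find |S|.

Expand along row 1:
  + (6) · M_11   where M_11 = det([-4 2 -6; -1 1 4; -5 -1 6]) = -104
  − (-5) · M_12   where M_12 = det([5 2 -6; -6 1 4; 5 -1 6]) = 156
  + (3) · M_13   where M_13 = det([5 -4 -6; -6 -1 4; 5 -5 6]) = -364
  − (-4) · M_14   where M_14 = det([5 -4 2; -6 -1 1; 5 -5 -1]) = 104
det = (+1)·(6)·(-104) + (-1)·(-5)·(156) + (+1)·(3)·(-364) + (-1)·(-4)·(104) = -520

|S| = -520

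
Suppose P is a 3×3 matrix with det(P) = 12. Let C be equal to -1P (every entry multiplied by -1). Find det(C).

For a 3×3 matrix, det(-1P) = (-1)^3·det(P) = -1·det(P).
det(C) = (-1)·(12) = -12

-12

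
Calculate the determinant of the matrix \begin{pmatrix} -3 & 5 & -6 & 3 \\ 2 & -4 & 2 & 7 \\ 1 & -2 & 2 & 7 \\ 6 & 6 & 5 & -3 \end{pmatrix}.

Expand along row 1:
  + (-3) · M_11   where M_11 = det([-4 2 7; -2 2 7; 6 5 -3]) = 82
  − (5) · M_12   where M_12 = det([2 2 7; 1 2 7; 6 5 -3]) = -41
  + (-6) · M_13   where M_13 = det([2 -4 7; 1 -2 7; 6 6 -3]) = -126
  − (3) · M_14   where M_14 = det([2 -4 2; 1 -2 2; 6 6 5]) = -36
det = (+1)·(-3)·(82) + (-1)·(5)·(-41) + (+1)·(-6)·(-126) + (-1)·(3)·(-36) = 823

823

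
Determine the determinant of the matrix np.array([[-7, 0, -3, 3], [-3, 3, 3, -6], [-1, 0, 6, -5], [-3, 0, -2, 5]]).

Expand along column 2 (it has 3 zeros):
  + (3) · M_22   where M_22 = det([-7 -3 3; -1 6 -5; -3 -2 5]) = -140
det = (+1)·(3)·(-140) = -420

-420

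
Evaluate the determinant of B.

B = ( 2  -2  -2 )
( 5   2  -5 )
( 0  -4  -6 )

det(B) = -84

Expand along row 3:
  − (-4) · |2 -2; 5 -5| = −(-4)·(-10 − (-10)) = 0
  + (-6) · |2 -2; 5 2| = (-6)·(4 − (-10)) = -84
Sum: (0) + (-84) = -84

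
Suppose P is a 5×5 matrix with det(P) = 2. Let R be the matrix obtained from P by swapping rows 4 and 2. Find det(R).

The determinant is -2.

Swapping two rows multiplies the determinant by −1.
det(R) = (-1)·(2) = -2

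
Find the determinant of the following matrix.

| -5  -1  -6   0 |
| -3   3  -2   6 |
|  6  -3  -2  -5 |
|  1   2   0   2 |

The determinant is -204.

Expand along row 1 (it has 1 zero):
  + (-5) · M_11   where M_11 = det([3 -2 6; -3 -2 -5; 2 0 2]) = 20
  − (-1) · M_12   where M_12 = det([-3 -2 6; 6 -2 -5; 1 0 2]) = 58
  + (-6) · M_13   where M_13 = det([-3 3 6; 6 -3 -5; 1 2 2]) = 27
det = (+1)·(-5)·(20) + (-1)·(-1)·(58) + (+1)·(-6)·(27) = -204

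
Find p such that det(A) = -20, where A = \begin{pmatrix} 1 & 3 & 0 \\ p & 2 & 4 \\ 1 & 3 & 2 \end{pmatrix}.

4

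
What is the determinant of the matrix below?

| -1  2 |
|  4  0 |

The determinant is -8.

det = (-1)·0 − 2·4 = 0 − 8 = -8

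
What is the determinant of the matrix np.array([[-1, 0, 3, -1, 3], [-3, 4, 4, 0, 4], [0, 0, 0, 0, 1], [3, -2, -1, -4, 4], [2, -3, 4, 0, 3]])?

-143

Expand along row 3 (it has 4 zeros):
  + (1) · M_35   where M_35 = det([-1 0 3 -1; -3 4 4 0; 3 -2 -1 -4; 2 -3 4 0]) = -143
det = (+1)·(1)·(-143) = -143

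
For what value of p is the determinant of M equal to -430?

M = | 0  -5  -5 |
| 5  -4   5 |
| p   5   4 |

9

Expanding along the column containing p, det(M) is linear in p: det(M) = (-45)·p + (-25).
Set (-45)·p + (-25) = -430  ⇒  (-45)·p = -405  ⇒  p = 9.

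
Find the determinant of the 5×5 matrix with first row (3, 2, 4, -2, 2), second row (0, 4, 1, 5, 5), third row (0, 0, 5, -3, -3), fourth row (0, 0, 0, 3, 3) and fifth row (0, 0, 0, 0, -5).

The matrix is upper triangular, so the determinant is the product of the diagonal entries:
det = (3) · (4) · (5) · (3) · (-5) = -900

The determinant is -900.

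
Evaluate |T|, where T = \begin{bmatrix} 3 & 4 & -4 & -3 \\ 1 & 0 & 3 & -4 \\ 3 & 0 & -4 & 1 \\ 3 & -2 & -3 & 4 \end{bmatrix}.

104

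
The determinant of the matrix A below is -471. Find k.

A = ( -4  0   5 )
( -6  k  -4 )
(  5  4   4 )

Expanding along the row containing k, det(A) is linear in k: det(A) = (-41)·k + (-184).
Set (-41)·k + (-184) = -471  ⇒  (-41)·k = -287  ⇒  k = 7.

7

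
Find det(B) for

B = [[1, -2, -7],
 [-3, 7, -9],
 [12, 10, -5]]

Expand along row 1:
  + 1 · |7 -9; 10 -5| = 1·(-35 − (-90)) = 55
  − (-2) · |-3 -9; 12 -5| = −(-2)·(15 − (-108)) = 246
  + (-7) · |-3 7; 12 10| = (-7)·(-30 − 84) = 798
Sum: (55) + (246) + (798) = 1099

det(B) = 1099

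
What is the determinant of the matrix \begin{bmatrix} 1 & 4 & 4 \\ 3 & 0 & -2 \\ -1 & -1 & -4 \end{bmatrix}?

Expand along row 2:
  − 3 · |4 4; -1 -4| = −3·(-16 − (-4)) = 36
  − (-2) · |1 4; -1 -1| = −(-2)·(-1 − (-4)) = 6
Sum: (36) + (6) = 42

The determinant is 42.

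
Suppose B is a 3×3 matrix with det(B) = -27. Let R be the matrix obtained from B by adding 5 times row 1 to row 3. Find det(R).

det(R) = -27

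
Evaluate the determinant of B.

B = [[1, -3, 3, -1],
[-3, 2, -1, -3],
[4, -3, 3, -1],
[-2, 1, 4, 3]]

-189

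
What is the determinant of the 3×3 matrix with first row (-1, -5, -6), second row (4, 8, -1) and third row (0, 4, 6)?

-28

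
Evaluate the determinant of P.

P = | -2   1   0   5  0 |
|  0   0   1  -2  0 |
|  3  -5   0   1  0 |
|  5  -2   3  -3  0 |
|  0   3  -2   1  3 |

|P| = -351

Expand along column 5 (it has 4 zeros):
  + (3) · M_55   where M_55 = det([-2 1 0 5; 0 0 1 -2; 3 -5 0 1; 5 -2 3 -3]) = -117
det = (+1)·(3)·(-117) = -351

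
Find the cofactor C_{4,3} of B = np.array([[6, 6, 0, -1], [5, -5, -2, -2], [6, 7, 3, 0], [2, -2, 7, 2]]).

Delete row 4 and column 3; the remaining 3×3 submatrix is [6 6 -1; 5 -5 -2; 6 7 0].
Its determinant is -53.
The cofactor carries sign (−1)^(4+3) = −1, so C_{4,3} = −(-53) = 53.

53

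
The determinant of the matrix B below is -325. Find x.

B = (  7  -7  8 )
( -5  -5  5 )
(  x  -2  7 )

Expanding along the row containing x, det(B) is linear in x: det(B) = (5)·x + (-340).
Set (5)·x + (-340) = -325  ⇒  (5)·x = 15  ⇒  x = 3.

x = 3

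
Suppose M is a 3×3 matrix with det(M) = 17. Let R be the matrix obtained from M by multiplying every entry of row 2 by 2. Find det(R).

The determinant is 34.

Scaling one row by 2 multiplies the determinant by 2.
det(R) = (2)·(17) = 34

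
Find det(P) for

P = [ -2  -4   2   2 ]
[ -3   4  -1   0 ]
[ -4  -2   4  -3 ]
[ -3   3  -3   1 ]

The determinant is 216.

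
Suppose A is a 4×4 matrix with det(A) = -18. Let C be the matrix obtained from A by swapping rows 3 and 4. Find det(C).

det(C) = 18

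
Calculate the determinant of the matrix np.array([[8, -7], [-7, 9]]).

The determinant is 23.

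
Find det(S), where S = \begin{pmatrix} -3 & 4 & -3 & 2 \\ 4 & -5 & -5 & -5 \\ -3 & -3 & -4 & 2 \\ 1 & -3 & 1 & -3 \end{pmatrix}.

|S| = -455

Expand along row 1:
  + (-3) · M_11   where M_11 = det([-5 -5 -5; -3 -4 2; -3 1 -3]) = 100
  − (4) · M_12   where M_12 = det([4 -5 -5; -3 -4 2; 1 1 -3]) = 70
  + (-3) · M_13   where M_13 = det([4 -5 -5; -3 -3 2; 1 -3 -3]) = 35
  − (2) · M_14   where M_14 = det([4 -5 -5; -3 -3 -4; 1 -3 1]) = -115
det = (+1)·(-3)·(100) + (-1)·(4)·(70) + (+1)·(-3)·(35) + (-1)·(2)·(-115) = -455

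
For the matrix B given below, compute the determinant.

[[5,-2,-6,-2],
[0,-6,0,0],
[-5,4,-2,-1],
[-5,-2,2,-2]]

-600

Expand along row 2 (it has 3 zeros):
  + (-6) · M_22   where M_22 = det([5 -6 -2; -5 -2 -1; -5 2 -2]) = 100
det = (+1)·(-6)·(100) = -600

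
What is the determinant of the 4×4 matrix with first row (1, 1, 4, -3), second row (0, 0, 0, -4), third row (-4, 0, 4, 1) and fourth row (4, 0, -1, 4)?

-48

Expand along row 2 (it has 3 zeros):
  + (-4) · M_24   where M_24 = det([1 1 4; -4 0 4; 4 0 -1]) = 12
det = (+1)·(-4)·(12) = -48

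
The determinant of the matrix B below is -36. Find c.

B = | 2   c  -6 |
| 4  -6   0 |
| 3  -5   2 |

Expanding along the row containing c, det(B) is linear in c: det(B) = (-8)·c + (-12).
Set (-8)·c + (-12) = -36  ⇒  (-8)·c = -24  ⇒  c = 3.

3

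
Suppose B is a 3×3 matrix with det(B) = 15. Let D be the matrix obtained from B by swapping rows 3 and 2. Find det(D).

-15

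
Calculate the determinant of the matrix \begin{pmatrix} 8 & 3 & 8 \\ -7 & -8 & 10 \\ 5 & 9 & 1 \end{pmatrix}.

Expand along row 1:
  + 8 · |-8 10; 9 1| = 8·(-8 − 90) = -784
  − 3 · |-7 10; 5 1| = −3·(-7 − 50) = 171
  + 8 · |-7 -8; 5 9| = 8·(-63 − (-40)) = -184
Sum: (-784) + (171) + (-184) = -797

-797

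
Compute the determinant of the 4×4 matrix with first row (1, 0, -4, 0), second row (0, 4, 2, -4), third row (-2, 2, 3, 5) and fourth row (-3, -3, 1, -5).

458

Expand along row 1 (it has 2 zeros):
  + (1) · M_11   where M_11 = det([4 2 -4; 2 3 5; -3 1 -5]) = -134
  + (-4) · M_13   where M_13 = det([0 4 -4; -2 2 5; -3 -3 -5]) = -148
det = (+1)·(1)·(-134) + (+1)·(-4)·(-148) = 458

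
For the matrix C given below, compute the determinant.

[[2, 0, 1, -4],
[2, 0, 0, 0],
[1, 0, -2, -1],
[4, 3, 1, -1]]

Expand along row 2 (it has 3 zeros):
  − (2) · M_21   where M_21 = det([0 1 -4; 0 -2 -1; 3 1 -1]) = -27
det = (-1)·(2)·(-27) = 54

54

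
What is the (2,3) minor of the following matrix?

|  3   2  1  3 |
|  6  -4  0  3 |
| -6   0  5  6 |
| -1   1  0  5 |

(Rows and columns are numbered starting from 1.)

12

Delete row 2 and column 3; the remaining 3×3 submatrix is [3 2 3; -6 0 6; -1 1 5].
Its determinant is 12.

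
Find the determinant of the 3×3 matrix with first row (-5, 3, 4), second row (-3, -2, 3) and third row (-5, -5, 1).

The determinant is -81.

Expand along column 1:
  + (-5) · |-2 3; -5 1| = (-5)·(-2 − (-15)) = -65
  − (-3) · |3 4; -5 1| = −(-3)·(3 − (-20)) = 69
  + (-5) · |3 4; -2 3| = (-5)·(9 − (-8)) = -85
Sum: (-65) + (69) + (-85) = -81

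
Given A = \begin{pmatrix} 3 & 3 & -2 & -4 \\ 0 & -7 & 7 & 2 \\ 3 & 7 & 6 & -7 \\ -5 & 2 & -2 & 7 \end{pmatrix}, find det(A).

The determinant is -653.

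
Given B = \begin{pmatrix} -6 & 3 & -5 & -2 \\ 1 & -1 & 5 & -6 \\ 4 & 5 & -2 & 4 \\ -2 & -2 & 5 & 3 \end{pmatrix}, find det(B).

Expand along row 1:
  + (-6) · M_11   where M_11 = det([-1 5 -6; 5 -2 4; -2 5 3]) = -215
  − (3) · M_12   where M_12 = det([1 5 -6; 4 -2 4; -2 5 3]) = -222
  + (-5) · M_13   where M_13 = det([1 -1 -6; 4 5 4; -2 -2 3]) = 31
  − (-2) · M_14   where M_14 = det([1 -1 5; 4 5 -2; -2 -2 5]) = 47
det = (+1)·(-6)·(-215) + (-1)·(3)·(-222) + (+1)·(-5)·(31) + (-1)·(-2)·(47) = 1895

1895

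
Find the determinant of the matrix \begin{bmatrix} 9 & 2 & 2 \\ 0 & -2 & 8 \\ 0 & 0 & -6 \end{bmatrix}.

The matrix is upper triangular, so the determinant is the product of the diagonal entries:
det = (9) · (-2) · (-6) = 108

108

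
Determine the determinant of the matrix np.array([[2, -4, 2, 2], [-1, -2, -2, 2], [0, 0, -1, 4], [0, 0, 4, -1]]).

The determinant is 120.

The matrix is block upper-triangular with a 2×2 block and a 2×2 block on the diagonal, so its determinant equals the product of the determinants of the diagonal blocks.
det of the 2×2 block = -8
det of the 2×2 block = -15
det = (-8)·(-15) = 120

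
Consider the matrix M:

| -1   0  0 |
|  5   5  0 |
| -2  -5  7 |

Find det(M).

The determinant is -35.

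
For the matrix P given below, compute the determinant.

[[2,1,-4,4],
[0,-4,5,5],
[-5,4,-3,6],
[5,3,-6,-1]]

488

Expand along row 2 (it has 1 zero):
  + (-4) · M_22   where M_22 = det([2 -4 4; -5 -3 6; 5 -6 -1]) = 158
  − (5) · M_23   where M_23 = det([2 1 4; -5 4 6; 5 3 -1]) = -159
  + (5) · M_24   where M_24 = det([2 1 -4; -5 4 -3; 5 3 -6]) = 65
det = (+1)·(-4)·(158) + (-1)·(5)·(-159) + (+1)·(5)·(65) = 488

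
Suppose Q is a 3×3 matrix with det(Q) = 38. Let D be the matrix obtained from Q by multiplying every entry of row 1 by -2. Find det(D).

-76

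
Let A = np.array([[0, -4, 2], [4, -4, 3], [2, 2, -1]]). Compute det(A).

Expand along column 1:
  − 4 · |-4 2; 2 -1| = −4·(4 − 4) = 0
  + 2 · |-4 2; -4 3| = 2·(-12 − (-8)) = -8
Sum: (0) + (-8) = -8

-8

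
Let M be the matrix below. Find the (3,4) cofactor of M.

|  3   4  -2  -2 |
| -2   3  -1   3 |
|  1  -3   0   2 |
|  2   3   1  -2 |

Delete row 3 and column 4; the remaining 3×3 submatrix is [3 4 -2; -2 3 -1; 2 3 1].
Its determinant is 42.
The cofactor carries sign (−1)^(3+4) = −1, so C_{3,4} = −(42) = -42.

The cofactor is -42.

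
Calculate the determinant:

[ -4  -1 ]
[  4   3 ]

det = (-4)·3 − (-1)·4 = -12 − (-4) = -8

-8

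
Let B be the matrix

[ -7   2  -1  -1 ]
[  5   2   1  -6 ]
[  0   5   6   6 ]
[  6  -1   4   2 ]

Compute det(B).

The determinant is 828.

Expand along row 3 (it has 1 zero):
  − (5) · M_32   where M_32 = det([-7 -1 -1; 5 1 -6; 6 4 2]) = -150
  + (6) · M_33   where M_33 = det([-7 2 -1; 5 2 -6; 6 -1 2]) = -61
  − (6) · M_34   where M_34 = det([-7 2 -1; 5 2 1; 6 -1 4]) = -74
det = (-1)·(5)·(-150) + (+1)·(6)·(-61) + (-1)·(6)·(-74) = 828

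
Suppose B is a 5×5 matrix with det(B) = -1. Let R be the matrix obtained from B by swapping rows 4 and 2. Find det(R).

|R| = 1

Swapping two rows multiplies the determinant by −1.
det(R) = (-1)·(-1) = 1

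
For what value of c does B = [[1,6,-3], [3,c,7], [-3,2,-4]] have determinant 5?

Expanding along the column containing c, det(B) is linear in c: det(B) = (-13)·c + (-86).
Set (-13)·c + (-86) = 5  ⇒  (-13)·c = 91  ⇒  c = -7.

c = -7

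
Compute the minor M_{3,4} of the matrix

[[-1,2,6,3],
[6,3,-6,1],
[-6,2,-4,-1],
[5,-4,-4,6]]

Delete row 3 and column 4; the remaining 3×3 submatrix is [-1 2 6; 6 3 -6; 5 -4 -4].
Its determinant is -210.

The minor is -210.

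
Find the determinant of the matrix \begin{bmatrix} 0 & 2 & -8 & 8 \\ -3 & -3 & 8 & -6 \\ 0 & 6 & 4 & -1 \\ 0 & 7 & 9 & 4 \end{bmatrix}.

1518

Expand along column 1 (it has 3 zeros):
  − (-3) · M_21   where M_21 = det([2 -8 8; 6 4 -1; 7 9 4]) = 506
det = (-1)·(-3)·(506) = 1518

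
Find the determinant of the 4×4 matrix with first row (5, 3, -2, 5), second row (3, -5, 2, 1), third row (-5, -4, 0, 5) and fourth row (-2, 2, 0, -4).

Expand along column 3 (it has 2 zeros):
  + (-2) · M_13   where M_13 = det([3 -5 1; -5 -4 5; -2 2 -4]) = 150
  − (2) · M_23   where M_23 = det([5 3 5; -5 -4 5; -2 2 -4]) = -150
det = (+1)·(-2)·(150) + (-1)·(2)·(-150) = 0

The determinant is 0.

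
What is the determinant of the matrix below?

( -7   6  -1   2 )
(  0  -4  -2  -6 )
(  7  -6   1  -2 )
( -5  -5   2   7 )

Expand along row 2 (it has 1 zero):
  + (-4) · M_22   where M_22 = det([-7 -1 2; 7 1 -2; -5 2 7]) = 0
  − (-2) · M_23   where M_23 = det([-7 6 2; 7 -6 -2; -5 -5 7]) = 0
  + (-6) · M_24   where M_24 = det([-7 6 -1; 7 -6 1; -5 -5 2]) = 0
det = (+1)·(-4)·(0) + (-1)·(-2)·(0) + (+1)·(-6)·(0) = 0

0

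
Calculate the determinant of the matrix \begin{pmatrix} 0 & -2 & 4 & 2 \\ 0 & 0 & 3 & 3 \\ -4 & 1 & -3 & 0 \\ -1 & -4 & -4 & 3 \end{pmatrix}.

Expand along row 2 (it has 2 zeros):
  − (3) · M_23   where M_23 = det([0 -2 2; -4 1 0; -1 -4 3]) = 10
  + (3) · M_24   where M_24 = det([0 -2 4; -4 1 -3; -1 -4 -4]) = 94
det = (-1)·(3)·(10) + (+1)·(3)·(94) = 252

252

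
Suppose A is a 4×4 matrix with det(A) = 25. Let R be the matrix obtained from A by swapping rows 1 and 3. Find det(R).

-25

Swapping two rows multiplies the determinant by −1.
det(R) = (-1)·(25) = -25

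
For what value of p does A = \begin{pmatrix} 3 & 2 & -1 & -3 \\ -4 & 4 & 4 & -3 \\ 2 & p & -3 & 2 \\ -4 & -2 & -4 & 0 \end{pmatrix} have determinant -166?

Expanding along the column containing p, det(A) is linear in p: det(A) = (144)·p + (410).
Set (144)·p + (410) = -166  ⇒  (144)·p = -576  ⇒  p = -4.

p = -4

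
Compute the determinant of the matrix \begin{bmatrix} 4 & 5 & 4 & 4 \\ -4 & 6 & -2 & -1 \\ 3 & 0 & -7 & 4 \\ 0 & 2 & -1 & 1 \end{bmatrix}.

Expand along row 3 (it has 1 zero):
  + (3) · M_31   where M_31 = det([5 4 4; 6 -2 -1; 2 -1 1]) = -55
  + (-7) · M_33   where M_33 = det([4 5 4; -4 6 -1; 0 2 1]) = 20
  − (4) · M_34   where M_34 = det([4 5 4; -4 6 -2; 0 2 -1]) = -60
det = (+1)·(3)·(-55) + (+1)·(-7)·(20) + (-1)·(4)·(-60) = -65

-65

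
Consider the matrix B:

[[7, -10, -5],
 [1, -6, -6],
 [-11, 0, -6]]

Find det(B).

det(B) = -138

Expand along row 3:
  + (-11) · |-10 -5; -6 -6| = (-11)·(60 − 30) = -330
  + (-6) · |7 -10; 1 -6| = (-6)·(-42 − (-10)) = 192
Sum: (-330) + (192) = -138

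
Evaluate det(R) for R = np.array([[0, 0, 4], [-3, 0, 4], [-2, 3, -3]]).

Expand along row 1:
  + 4 · |-3 0; -2 3| = 4·(-9 − 0) = -36

det(R) = -36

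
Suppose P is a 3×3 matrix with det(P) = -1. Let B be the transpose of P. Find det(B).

-1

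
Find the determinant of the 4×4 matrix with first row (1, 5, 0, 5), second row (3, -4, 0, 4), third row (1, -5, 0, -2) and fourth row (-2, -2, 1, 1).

-23

Expand along column 3 (it has 3 zeros):
  − (1) · M_43   where M_43 = det([1 5 5; 3 -4 4; 1 -5 -2]) = 23
det = (-1)·(1)·(23) = -23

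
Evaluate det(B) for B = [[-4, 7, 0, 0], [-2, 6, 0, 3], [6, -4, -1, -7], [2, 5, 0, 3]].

det(B) = -72

Expand along column 3 (it has 3 zeros):
  + (-1) · M_33   where M_33 = det([-4 7 0; -2 6 3; 2 5 3]) = 72
det = (+1)·(-1)·(72) = -72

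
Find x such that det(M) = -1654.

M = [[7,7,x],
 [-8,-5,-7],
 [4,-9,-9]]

-9

Expanding along the column containing x, det(M) is linear in x: det(M) = (92)·x + (-826).
Set (92)·x + (-826) = -1654  ⇒  (92)·x = -828  ⇒  x = -9.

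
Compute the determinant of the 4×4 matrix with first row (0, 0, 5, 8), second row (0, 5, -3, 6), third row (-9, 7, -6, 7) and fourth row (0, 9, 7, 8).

-5094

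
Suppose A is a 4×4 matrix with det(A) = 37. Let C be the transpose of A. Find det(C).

The determinant is 37.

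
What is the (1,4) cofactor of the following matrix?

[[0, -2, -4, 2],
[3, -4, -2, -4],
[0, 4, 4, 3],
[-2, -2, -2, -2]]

-16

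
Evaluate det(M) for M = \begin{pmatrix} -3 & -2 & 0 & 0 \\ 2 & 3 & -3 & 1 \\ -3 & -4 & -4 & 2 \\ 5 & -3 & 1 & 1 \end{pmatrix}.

det(M) = 16

Expand along row 1 (it has 2 zeros):
  + (-3) · M_11   where M_11 = det([3 -3 1; -4 -4 2; -3 1 1]) = -28
  − (-2) · M_12   where M_12 = det([2 -3 1; -3 -4 2; 5 1 1]) = -34
det = (+1)·(-3)·(-28) + (-1)·(-2)·(-34) = 16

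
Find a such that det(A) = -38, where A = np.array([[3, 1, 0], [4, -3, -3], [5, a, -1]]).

-4

Expanding along the row containing a, det(A) is linear in a: det(A) = (9)·a + (-2).
Set (9)·a + (-2) = -38  ⇒  (9)·a = -36  ⇒  a = -4.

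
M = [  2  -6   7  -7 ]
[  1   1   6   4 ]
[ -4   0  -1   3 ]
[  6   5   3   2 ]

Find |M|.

Expand along row 3 (it has 1 zero):
  + (-4) · M_31   where M_31 = det([-6 7 -7; 1 6 4; 5 3 2]) = 315
  + (-1) · M_33   where M_33 = det([2 -6 -7; 1 1 4; 6 5 2]) = -161
  − (3) · M_34   where M_34 = det([2 -6 7; 1 1 6; 6 5 3]) = -259
det = (+1)·(-4)·(315) + (+1)·(-1)·(-161) + (-1)·(3)·(-259) = -322

-322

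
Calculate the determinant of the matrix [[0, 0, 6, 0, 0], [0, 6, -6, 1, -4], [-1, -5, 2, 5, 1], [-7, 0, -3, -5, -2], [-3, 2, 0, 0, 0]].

Expand along row 1 (it has 4 zeros):
  + (6) · M_13   where M_13 = det([0 6 1 -4; -1 -5 5 1; -7 0 -5 -2; -3 2 0 0]) = -758
det = (+1)·(6)·(-758) = -4548

-4548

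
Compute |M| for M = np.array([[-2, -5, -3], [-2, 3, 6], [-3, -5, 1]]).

Expand along column 1:
  + (-2) · |3 6; -5 1| = (-2)·(3 − (-30)) = -66
  − (-2) · |-5 -3; -5 1| = −(-2)·(-5 − 15) = -40
  + (-3) · |-5 -3; 3 6| = (-3)·(-30 − (-9)) = 63
Sum: (-66) + (-40) + (63) = -43

|M| = -43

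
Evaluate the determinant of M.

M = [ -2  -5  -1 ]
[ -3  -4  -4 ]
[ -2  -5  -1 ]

|M| = 0

Expand along row 1:
  + (-2) · |-4 -4; -5 -1| = (-2)·(4 − 20) = 32
  − (-5) · |-3 -4; -2 -1| = −(-5)·(3 − 8) = -25
  + (-1) · |-3 -4; -2 -5| = (-1)·(15 − 8) = -7
Sum: (32) + (-25) + (-7) = 0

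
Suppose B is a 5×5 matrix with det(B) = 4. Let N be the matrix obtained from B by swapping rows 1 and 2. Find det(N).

Swapping two rows multiplies the determinant by −1.
det(N) = (-1)·(4) = -4

The determinant is -4.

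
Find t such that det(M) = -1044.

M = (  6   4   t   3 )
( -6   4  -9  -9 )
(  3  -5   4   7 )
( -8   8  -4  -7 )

Expanding along the row containing t, det(M) is linear in t: det(M) = (130)·t + (-1434).
Set (130)·t + (-1434) = -1044  ⇒  (130)·t = 390  ⇒  t = 3.

t = 3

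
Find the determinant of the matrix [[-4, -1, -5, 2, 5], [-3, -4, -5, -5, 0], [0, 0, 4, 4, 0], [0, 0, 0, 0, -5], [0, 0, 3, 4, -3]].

The determinant is 260.

The matrix is block upper-triangular with a 2×2 block and a 3×3 block on the diagonal, so its determinant equals the product of the determinants of the diagonal blocks.
det of the 2×2 block = 13
det of the 3×3 block = 20
det = (13)·(20) = 260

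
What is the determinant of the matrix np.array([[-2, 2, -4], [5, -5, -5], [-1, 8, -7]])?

-210

Expand along column 1:
  + (-2) · |-5 -5; 8 -7| = (-2)·(35 − (-40)) = -150
  − 5 · |2 -4; 8 -7| = −5·(-14 − (-32)) = -90
  + (-1) · |2 -4; -5 -5| = (-1)·(-10 − 20) = 30
Sum: (-150) + (-90) + (30) = -210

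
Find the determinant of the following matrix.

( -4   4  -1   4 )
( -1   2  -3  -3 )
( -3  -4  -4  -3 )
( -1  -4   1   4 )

The determinant is 170.

Expand along row 1:
  + (-4) · M_11   where M_11 = det([2 -3 -3; -4 -4 -3; -4 1 4]) = -50
  − (4) · M_12   where M_12 = det([-1 -3 -3; -3 -4 -3; -1 1 4]) = -11
  + (-1) · M_13   where M_13 = det([-1 2 -3; -3 -4 -3; -1 -4 4]) = 34
  − (4) · M_14   where M_14 = det([-1 2 -3; -3 -4 -4; -1 -4 1]) = 10
det = (+1)·(-4)·(-50) + (-1)·(4)·(-11) + (+1)·(-1)·(34) + (-1)·(4)·(10) = 170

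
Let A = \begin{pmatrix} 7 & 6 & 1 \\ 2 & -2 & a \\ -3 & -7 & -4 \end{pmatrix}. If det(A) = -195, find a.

a = -9

Expanding along the row containing a, det(A) is linear in a: det(A) = (31)·a + (84).
Set (31)·a + (84) = -195  ⇒  (31)·a = -279  ⇒  a = -9.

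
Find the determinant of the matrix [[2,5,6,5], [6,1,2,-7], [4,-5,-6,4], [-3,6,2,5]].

Expand along row 1:
  + (2) · M_11   where M_11 = det([1 2 -7; -5 -6 4; 6 2 5]) = -122
  − (5) · M_12   where M_12 = det([6 2 -7; 4 -6 4; -3 2 5]) = -222
  + (6) · M_13   where M_13 = det([6 1 -7; 4 -5 4; -3 6 5]) = -389
  − (5) · M_14   where M_14 = det([6 1 2; 4 -5 -6; -3 6 2]) = 184
det = (+1)·(2)·(-122) + (-1)·(5)·(-222) + (+1)·(6)·(-389) + (-1)·(5)·(184) = -2388

-2388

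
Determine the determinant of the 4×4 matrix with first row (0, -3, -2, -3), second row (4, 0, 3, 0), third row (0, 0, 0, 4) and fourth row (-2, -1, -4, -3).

Expand along row 3 (it has 3 zeros):
  − (4) · M_34   where M_34 = det([0 -3 -2; 4 0 3; -2 -1 -4]) = -22
det = (-1)·(4)·(-22) = 88

88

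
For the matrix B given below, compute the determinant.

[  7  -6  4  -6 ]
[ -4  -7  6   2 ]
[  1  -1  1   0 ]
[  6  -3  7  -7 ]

Expand along row 3 (it has 1 zero):
  + (1) · M_31   where M_31 = det([-6 4 -6; -7 6 2; -3 7 -7]) = 302
  − (-1) · M_32   where M_32 = det([7 4 -6; -4 6 2; 6 7 -7]) = -72
  + (1) · M_33   where M_33 = det([7 -6 -6; -4 -7 2; 6 -3 -7]) = 157
det = (+1)·(1)·(302) + (-1)·(-1)·(-72) + (+1)·(1)·(157) = 387

det(B) = 387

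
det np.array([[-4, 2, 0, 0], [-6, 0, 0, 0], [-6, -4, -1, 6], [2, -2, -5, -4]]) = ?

The matrix is block lower-triangular with a 2×2 block and a 2×2 block on the diagonal, so its determinant equals the product of the determinants of the diagonal blocks.
det of the 2×2 block = 12
det of the 2×2 block = 34
det = (12)·(34) = 408

The determinant is 408.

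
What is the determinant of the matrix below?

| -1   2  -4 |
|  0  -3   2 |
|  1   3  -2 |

-8

Expand along row 2:
  + (-3) · |-1 -4; 1 -2| = (-3)·(2 − (-4)) = -18
  − 2 · |-1 2; 1 3| = −2·(-3 − 2) = 10
Sum: (-18) + (10) = -8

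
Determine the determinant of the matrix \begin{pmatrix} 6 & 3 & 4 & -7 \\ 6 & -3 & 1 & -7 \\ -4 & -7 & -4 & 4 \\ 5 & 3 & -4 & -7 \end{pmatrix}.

Expand along row 1:
  + (6) · M_11   where M_11 = det([-3 1 -7; -7 -4 4; 3 -4 -7]) = -449
  − (3) · M_12   where M_12 = det([6 1 -7; -4 -4 4; 5 -4 -7]) = 4
  + (4) · M_13   where M_13 = det([6 -3 -7; -4 -7 4; 5 3 -7]) = 85
  − (-7) · M_14   where M_14 = det([6 -3 1; -4 -7 -4; 5 3 -4]) = 371
det = (+1)·(6)·(-449) + (-1)·(3)·(4) + (+1)·(4)·(85) + (-1)·(-7)·(371) = 231

231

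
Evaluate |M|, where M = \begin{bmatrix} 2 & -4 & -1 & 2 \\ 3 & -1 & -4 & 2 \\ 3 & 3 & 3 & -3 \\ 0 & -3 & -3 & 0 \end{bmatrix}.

The determinant is -243.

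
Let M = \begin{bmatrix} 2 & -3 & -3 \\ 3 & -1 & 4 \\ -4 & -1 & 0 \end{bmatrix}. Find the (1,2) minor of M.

The minor is 16.

Delete row 1 and column 2; the remaining 2×2 submatrix is [3 4; -4 0].
Its determinant is 3·0 − 4·(-4) = 16.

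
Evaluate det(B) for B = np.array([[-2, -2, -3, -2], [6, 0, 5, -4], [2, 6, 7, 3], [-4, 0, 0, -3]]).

|B| = 136

Expand along row 4 (it has 2 zeros):
  − (-4) · M_41   where M_41 = det([-2 -3 -2; 0 5 -4; 6 7 3]) = 46
  + (-3) · M_44   where M_44 = det([-2 -2 -3; 6 0 5; 2 6 7]) = 16
det = (-1)·(-4)·(46) + (+1)·(-3)·(16) = 136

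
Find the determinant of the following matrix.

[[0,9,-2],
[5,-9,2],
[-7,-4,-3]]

Expand along row 1:
  − 9 · |5 2; -7 -3| = −9·(-15 − (-14)) = 9
  + (-2) · |5 -9; -7 -4| = (-2)·(-20 − 63) = 166
Sum: (9) + (166) = 175

175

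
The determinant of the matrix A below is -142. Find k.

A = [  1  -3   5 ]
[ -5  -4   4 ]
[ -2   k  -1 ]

Expanding along the column containing k, det(A) is linear in k: det(A) = (-29)·k + (3).
Set (-29)·k + (3) = -142  ⇒  (-29)·k = -145  ⇒  k = 5.

k = 5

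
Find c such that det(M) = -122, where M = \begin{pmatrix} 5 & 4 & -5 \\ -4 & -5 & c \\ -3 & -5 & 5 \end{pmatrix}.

Expanding along the column containing c, det(M) is linear in c: det(M) = (13)·c + (-70).
Set (13)·c + (-70) = -122  ⇒  (13)·c = -52  ⇒  c = -4.

c = -4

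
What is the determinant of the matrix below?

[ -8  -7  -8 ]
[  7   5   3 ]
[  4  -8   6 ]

Expand along column 1:
  + (-8) · |5 3; -8 6| = (-8)·(30 − (-24)) = -432
  − 7 · |-7 -8; -8 6| = −7·(-42 − 64) = 742
  + 4 · |-7 -8; 5 3| = 4·(-21 − (-40)) = 76
Sum: (-432) + (742) + (76) = 386

386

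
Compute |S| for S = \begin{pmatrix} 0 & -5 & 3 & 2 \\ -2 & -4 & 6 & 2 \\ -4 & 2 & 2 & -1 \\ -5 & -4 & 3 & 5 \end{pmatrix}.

180

Expand along row 1 (it has 1 zero):
  − (-5) · M_12   where M_12 = det([-2 6 2; -4 2 -1; -5 3 5]) = 120
  + (3) · M_13   where M_13 = det([-2 -4 2; -4 2 -1; -5 -4 5]) = -60
  − (2) · M_14   where M_14 = det([-2 -4 6; -4 2 2; -5 -4 3]) = 120
det = (-1)·(-5)·(120) + (+1)·(3)·(-60) + (-1)·(2)·(120) = 180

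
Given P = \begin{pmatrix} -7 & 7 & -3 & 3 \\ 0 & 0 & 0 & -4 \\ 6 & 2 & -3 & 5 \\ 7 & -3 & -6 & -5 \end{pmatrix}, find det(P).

-1392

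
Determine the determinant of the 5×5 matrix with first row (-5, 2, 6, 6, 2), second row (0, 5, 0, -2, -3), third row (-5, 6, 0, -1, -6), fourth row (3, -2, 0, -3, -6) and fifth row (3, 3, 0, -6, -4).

Expand along column 3 (it has 4 zeros):
  + (6) · M_13   where M_13 = det([0 5 -2 -3; -5 6 -1 -6; 3 -2 -3 -6; 3 3 -6 -4]) = -586
det = (+1)·(6)·(-586) = -3516

The determinant is -3516.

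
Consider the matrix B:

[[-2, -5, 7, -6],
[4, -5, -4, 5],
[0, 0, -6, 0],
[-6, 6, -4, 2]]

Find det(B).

Expand along row 3 (it has 3 zeros):
  + (-6) · M_33   where M_33 = det([-2 -5 -6; 4 -5 5; -6 6 2]) = 306
det = (+1)·(-6)·(306) = -1836

|B| = -1836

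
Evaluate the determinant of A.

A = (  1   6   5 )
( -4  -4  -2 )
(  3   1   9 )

Expand along row 1:
  + 1 · |-4 -2; 1 9| = 1·(-36 − (-2)) = -34
  − 6 · |-4 -2; 3 9| = −6·(-36 − (-6)) = 180
  + 5 · |-4 -4; 3 1| = 5·(-4 − (-12)) = 40
Sum: (-34) + (180) + (40) = 186

186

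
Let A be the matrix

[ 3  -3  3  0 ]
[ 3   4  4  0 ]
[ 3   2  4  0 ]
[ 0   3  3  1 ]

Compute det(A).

6

Expand along column 4 (it has 3 zeros):
  + (1) · M_44   where M_44 = det([3 -3 3; 3 4 4; 3 2 4]) = 6
det = (+1)·(1)·(6) = 6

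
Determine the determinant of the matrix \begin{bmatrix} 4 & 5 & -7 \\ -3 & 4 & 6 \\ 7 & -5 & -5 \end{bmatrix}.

Expand along column 1:
  + 4 · |4 6; -5 -5| = 4·(-20 − (-30)) = 40
  − (-3) · |5 -7; -5 -5| = −(-3)·(-25 − 35) = -180
  + 7 · |5 -7; 4 6| = 7·(30 − (-28)) = 406
Sum: (40) + (-180) + (406) = 266

266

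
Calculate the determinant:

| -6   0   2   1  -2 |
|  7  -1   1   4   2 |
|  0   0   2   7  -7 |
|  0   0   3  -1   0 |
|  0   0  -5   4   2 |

-570

The matrix is block upper-triangular with a 2×2 block and a 3×3 block on the diagonal, so its determinant equals the product of the determinants of the diagonal blocks.
det of the 2×2 block = 6
det of the 3×3 block = -95
det = (6)·(-95) = -570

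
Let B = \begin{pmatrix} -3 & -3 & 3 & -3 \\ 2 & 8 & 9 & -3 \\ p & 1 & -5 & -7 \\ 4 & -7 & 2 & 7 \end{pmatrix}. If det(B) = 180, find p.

p = -7

Expanding along the column containing p, det(B) is linear in p: det(B) = (-549)·p + (-3663).
Set (-549)·p + (-3663) = 180  ⇒  (-549)·p = 3843  ⇒  p = -7.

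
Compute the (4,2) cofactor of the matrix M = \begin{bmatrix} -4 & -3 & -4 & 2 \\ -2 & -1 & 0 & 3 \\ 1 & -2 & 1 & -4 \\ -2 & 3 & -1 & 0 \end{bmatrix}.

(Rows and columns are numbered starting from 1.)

Delete row 4 and column 2; the remaining 3×3 submatrix is [-4 -4 2; -2 0 3; 1 1 -4].
Its determinant is 28.
The cofactor carries sign (−1)^(4+2) = +1, so C_{4,2} = +(28) = 28.

28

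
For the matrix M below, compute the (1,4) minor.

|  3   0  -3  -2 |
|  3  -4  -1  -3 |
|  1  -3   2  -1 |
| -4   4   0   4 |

The minor is 16.

Delete row 1 and column 4; the remaining 3×3 submatrix is [3 -4 -1; 1 -3 2; -4 4 0].
Its determinant is 16.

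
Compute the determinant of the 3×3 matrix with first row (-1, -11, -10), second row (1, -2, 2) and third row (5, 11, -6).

-376

Expand along row 1:
  + (-1) · |-2 2; 11 -6| = (-1)·(12 − 22) = 10
  − (-11) · |1 2; 5 -6| = −(-11)·(-6 − 10) = -176
  + (-10) · |1 -2; 5 11| = (-10)·(11 − (-10)) = -210
Sum: (10) + (-176) + (-210) = -376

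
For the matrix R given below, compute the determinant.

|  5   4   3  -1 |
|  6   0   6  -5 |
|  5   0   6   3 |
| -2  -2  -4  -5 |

Expand along column 2 (it has 2 zeros):
  − (4) · M_12   where M_12 = det([6 6 -5; 5 6 3; -2 -4 -5]) = 46
  + (-2) · M_42   where M_42 = det([5 3 -1; 6 6 -5; 5 6 3]) = 105
det = (-1)·(4)·(46) + (+1)·(-2)·(105) = -394

-394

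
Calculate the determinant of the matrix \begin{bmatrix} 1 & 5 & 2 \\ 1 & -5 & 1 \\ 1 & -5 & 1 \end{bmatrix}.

Expand along column 1:
  + 1 · |-5 1; -5 1| = 1·(-5 − (-5)) = 0
  − 1 · |5 2; -5 1| = −1·(5 − (-10)) = -15
  + 1 · |5 2; -5 1| = 1·(5 − (-10)) = 15
Sum: (0) + (-15) + (15) = 0

0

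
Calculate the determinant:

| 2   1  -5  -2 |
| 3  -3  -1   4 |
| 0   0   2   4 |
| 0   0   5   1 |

162

The matrix is block upper-triangular with a 2×2 block and a 2×2 block on the diagonal, so its determinant equals the product of the determinants of the diagonal blocks.
det of the 2×2 block = -9
det of the 2×2 block = -18
det = (-9)·(-18) = 162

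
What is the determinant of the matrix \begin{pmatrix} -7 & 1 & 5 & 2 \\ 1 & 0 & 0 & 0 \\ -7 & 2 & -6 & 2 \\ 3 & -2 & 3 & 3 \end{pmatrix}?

86

Expand along row 2 (it has 3 zeros):
  − (1) · M_21   where M_21 = det([1 5 2; 2 -6 2; -2 3 3]) = -86
det = (-1)·(1)·(-86) = 86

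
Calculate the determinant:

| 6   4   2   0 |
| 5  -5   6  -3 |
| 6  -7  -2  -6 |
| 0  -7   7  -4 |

The determinant is -1062.

Expand along row 1 (it has 1 zero):
  + (6) · M_11   where M_11 = det([-5 6 -3; -7 -2 -6; -7 7 -4]) = 23
  − (4) · M_12   where M_12 = det([5 6 -3; 6 -2 -6; 0 7 -4]) = 268
  + (2) · M_13   where M_13 = det([5 -5 -3; 6 -7 -6; 0 -7 -4]) = -64
det = (+1)·(6)·(23) + (-1)·(4)·(268) + (+1)·(2)·(-64) = -1062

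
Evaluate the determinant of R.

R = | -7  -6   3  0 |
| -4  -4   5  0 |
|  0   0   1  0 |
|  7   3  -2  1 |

4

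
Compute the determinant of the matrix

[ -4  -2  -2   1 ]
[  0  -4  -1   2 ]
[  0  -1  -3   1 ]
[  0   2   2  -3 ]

Expand along column 1 (it has 3 zeros):
  + (-4) · M_11   where M_11 = det([-4 -1 2; -1 -3 1; 2 2 -3]) = -19
det = (+1)·(-4)·(-19) = 76

The determinant is 76.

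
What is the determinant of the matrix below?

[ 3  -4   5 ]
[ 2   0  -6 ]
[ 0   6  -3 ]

144

Expand along column 1:
  + 3 · |0 -6; 6 -3| = 3·(0 − (-36)) = 108
  − 2 · |-4 5; 6 -3| = −2·(12 − 30) = 36
Sum: (108) + (36) = 144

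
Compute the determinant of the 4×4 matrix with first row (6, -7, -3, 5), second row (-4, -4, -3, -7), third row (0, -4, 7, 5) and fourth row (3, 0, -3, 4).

The determinant is -1234.

Expand along row 3 (it has 1 zero):
  − (-4) · M_32   where M_32 = det([6 -3 5; -4 -3 -7; 3 -3 4]) = -78
  + (7) · M_33   where M_33 = det([6 -7 5; -4 -4 -7; 3 0 4]) = -1
  − (5) · M_34   where M_34 = det([6 -7 -3; -4 -4 -3; 3 0 -3]) = 183
det = (-1)·(-4)·(-78) + (+1)·(7)·(-1) + (-1)·(5)·(183) = -1234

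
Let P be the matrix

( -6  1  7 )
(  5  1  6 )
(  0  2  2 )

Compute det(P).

Expand along row 3:
  − 2 · |-6 7; 5 6| = −2·(-36 − 35) = 142
  + 2 · |-6 1; 5 1| = 2·(-6 − 5) = -22
Sum: (142) + (-22) = 120

The determinant is 120.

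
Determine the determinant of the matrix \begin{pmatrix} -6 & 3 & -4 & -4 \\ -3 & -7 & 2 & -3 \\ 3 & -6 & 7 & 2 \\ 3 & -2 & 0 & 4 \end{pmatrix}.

363

Expand along row 4 (it has 1 zero):
  − (3) · M_41   where M_41 = det([3 -4 -4; -7 2 -3; -6 7 2]) = 95
  + (-2) · M_42   where M_42 = det([-6 -4 -4; -3 2 -3; 3 7 2]) = -30
  + (4) · M_44   where M_44 = det([-6 3 -4; -3 -7 2; 3 -6 7]) = 147
det = (-1)·(3)·(95) + (+1)·(-2)·(-30) + (+1)·(4)·(147) = 363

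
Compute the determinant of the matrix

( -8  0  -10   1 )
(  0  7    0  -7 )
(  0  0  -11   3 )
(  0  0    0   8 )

The matrix is upper triangular, so the determinant is the product of the diagonal entries:
det = (-8) · (7) · (-11) · (8) = 4928

The determinant is 4928.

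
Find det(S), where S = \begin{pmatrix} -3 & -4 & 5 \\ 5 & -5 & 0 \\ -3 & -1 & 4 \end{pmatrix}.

Expand along column 3:
  + 5 · |5 -5; -3 -1| = 5·(-5 − 15) = -100
  + 4 · |-3 -4; 5 -5| = 4·(15 − (-20)) = 140
Sum: (-100) + (140) = 40

40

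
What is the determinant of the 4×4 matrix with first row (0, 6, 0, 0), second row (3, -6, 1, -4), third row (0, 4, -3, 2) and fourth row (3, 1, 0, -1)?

Expand along row 1 (it has 3 zeros):
  − (6) · M_12   where M_12 = det([3 1 -4; 0 -3 2; 3 0 -1]) = -21
det = (-1)·(6)·(-21) = 126

126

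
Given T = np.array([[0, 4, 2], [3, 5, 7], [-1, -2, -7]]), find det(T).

Expand along column 1:
  − 3 · |4 2; -2 -7| = −3·(-28 − (-4)) = 72
  + (-1) · |4 2; 5 7| = (-1)·(28 − 10) = -18
Sum: (72) + (-18) = 54

The determinant is 54.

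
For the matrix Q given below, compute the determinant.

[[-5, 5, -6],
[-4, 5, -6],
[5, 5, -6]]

det(Q) = 0

Expand along column 1:
  + (-5) · |5 -6; 5 -6| = (-5)·(-30 − (-30)) = 0
  − (-4) · |5 -6; 5 -6| = −(-4)·(-30 − (-30)) = 0
  + 5 · |5 -6; 5 -6| = 5·(-30 − (-30)) = 0
Sum: (0) + (0) + (0) = 0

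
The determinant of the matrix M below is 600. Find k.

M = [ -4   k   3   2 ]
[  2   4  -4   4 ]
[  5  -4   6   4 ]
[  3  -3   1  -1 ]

k = 6

Expanding along the row containing k, det(M) is linear in k: det(M) = (140)·k + (-240).
Set (140)·k + (-240) = 600  ⇒  (140)·k = 840  ⇒  k = 6.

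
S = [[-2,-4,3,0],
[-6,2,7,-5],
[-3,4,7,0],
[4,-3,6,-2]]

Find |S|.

The determinant is 1695.

Expand along column 4 (it has 2 zeros):
  + (-5) · M_24   where M_24 = det([-2 -4 3; -3 4 7; 4 -3 6]) = -295
  + (-2) · M_44   where M_44 = det([-2 -4 3; -6 2 7; -3 4 7]) = -110
det = (+1)·(-5)·(-295) + (+1)·(-2)·(-110) = 1695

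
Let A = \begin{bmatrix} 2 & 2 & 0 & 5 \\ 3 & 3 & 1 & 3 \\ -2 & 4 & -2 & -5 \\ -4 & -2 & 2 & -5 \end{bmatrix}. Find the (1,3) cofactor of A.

0

Delete row 1 and column 3; the remaining 3×3 submatrix is [3 3 3; -2 4 -5; -4 -2 -5].
Its determinant is 0.
The cofactor carries sign (−1)^(1+3) = +1, so C_{1,3} = +(0) = 0.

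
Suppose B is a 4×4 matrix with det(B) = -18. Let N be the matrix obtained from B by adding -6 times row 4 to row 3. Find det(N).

Adding a multiple of one row to another leaves the determinant unchanged.
det(N) = (1)·(-18) = -18

det(N) = -18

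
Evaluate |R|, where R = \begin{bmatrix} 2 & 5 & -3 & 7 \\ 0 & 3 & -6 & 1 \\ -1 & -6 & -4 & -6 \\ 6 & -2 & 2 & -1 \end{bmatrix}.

|R| = 1041

Expand along row 2 (it has 1 zero):
  + (3) · M_22   where M_22 = det([2 -3 7; -1 -4 -6; 6 2 -1]) = 297
  − (-6) · M_23   where M_23 = det([2 5 7; -1 -6 -6; 6 -2 -1]) = 69
  + (1) · M_24   where M_24 = det([2 5 -3; -1 -6 -4; 6 -2 2]) = -264
det = (+1)·(3)·(297) + (-1)·(-6)·(69) + (+1)·(1)·(-264) = 1041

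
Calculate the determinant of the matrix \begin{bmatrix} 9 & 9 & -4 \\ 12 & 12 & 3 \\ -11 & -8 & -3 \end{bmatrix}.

Expand along column 1:
  + 9 · |12 3; -8 -3| = 9·(-36 − (-24)) = -108
  − 12 · |9 -4; -8 -3| = −12·(-27 − 32) = 708
  + (-11) · |9 -4; 12 3| = (-11)·(27 − (-48)) = -825
Sum: (-108) + (708) + (-825) = -225

-225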